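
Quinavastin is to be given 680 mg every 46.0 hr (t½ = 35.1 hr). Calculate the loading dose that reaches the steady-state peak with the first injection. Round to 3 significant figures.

k = ln 2 / 35.1 = 0.01975 hr⁻¹
Accumulation ratio R = 1 / (1 − e^(−kτ)) = 1 / (1 − e^(−0.01975×46.0)) = 1 / (1 − 0.4032) = 1.676
Loading dose = maintenance dose × R = 680 × 1.676 ≈ 1140 mg

1140 mg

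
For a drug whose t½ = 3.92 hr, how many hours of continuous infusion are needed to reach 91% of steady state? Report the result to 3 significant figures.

k = ln 2 / 3.92 = 0.1768 hr⁻¹
f = 1 − e^(−kt)  ⇒  t = −ln(1 − f) / k
t = −ln(1 − 0.91) / 0.1768 = 2.408 / 0.1768 ≈ 13.6 hours

13.6 hours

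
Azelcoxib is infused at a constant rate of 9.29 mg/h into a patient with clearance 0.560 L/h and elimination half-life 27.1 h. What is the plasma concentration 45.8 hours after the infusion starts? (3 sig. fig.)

11.4 mg/L

Css = rate / CL = 9.29 / 0.560 = 16.59 mg/L
k = ln 2 / 27.1 = 0.02558 h⁻¹
C(t) = Css (1 − e^(−kt)) = 16.59 × (1 − e^(−1.171)) = 16.59 × 0.6901 ≈ 11.4 mg/L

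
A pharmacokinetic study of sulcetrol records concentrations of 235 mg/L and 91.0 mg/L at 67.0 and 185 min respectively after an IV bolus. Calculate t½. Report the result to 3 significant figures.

86.2 minutes

k = ln(C₁/C₂) / (t₂ − t₁) = ln(235/91.0) / (185 − 67.0)
  = 0.9487 / 118.0 = 0.008040 min⁻¹
t½ = ln 2 / k = ln 2 / 0.008040 ≈ 86.2 minutes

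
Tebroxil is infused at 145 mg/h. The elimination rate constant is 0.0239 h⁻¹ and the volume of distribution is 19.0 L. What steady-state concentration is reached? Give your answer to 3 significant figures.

319 mg/L

CL = k · V = 0.0239 × 19.0 = 0.4541 L/h
Css = rate / CL = 145 / 0.4541 ≈ 319 mg/L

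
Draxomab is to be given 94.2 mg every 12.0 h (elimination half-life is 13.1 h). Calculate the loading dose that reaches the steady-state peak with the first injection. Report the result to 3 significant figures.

k = ln 2 / 13.1 = 0.05291 h⁻¹
Accumulation ratio R = 1 / (1 − e^(−kτ)) = 1 / (1 − e^(−0.05291×12.0)) = 1 / (1 − 0.5300) = 2.128
Loading dose = maintenance dose × R = 94.2 × 2.128 ≈ 200 mg

200 mg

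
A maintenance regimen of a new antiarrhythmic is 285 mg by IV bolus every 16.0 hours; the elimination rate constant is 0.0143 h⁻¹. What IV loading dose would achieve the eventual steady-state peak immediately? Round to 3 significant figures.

1390 mg

Accumulation ratio R = 1 / (1 − e^(−kτ)) = 1 / (1 − e^(−0.01430×16.0)) = 1 / (1 − 0.7955) = 4.890
Loading dose = maintenance dose × R = 285 × 4.890 ≈ 1390 mg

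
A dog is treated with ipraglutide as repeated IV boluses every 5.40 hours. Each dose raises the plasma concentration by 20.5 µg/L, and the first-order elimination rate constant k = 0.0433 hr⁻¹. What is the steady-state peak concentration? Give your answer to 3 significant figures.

98.3 µg/L

Fraction remaining after one interval: e^(−kτ) = e^(−0.04330 × 5.40) = 0.7915
R = 1 / (1 − 0.7915) = 4.796
Css,max = 20.5 × 4.796 ≈ 98.3 µg/L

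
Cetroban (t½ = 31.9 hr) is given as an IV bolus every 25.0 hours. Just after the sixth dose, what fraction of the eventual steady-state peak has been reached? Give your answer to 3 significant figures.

0.962

k = ln 2 / 31.9 = 0.02173 hr⁻¹
f_n = 1 − e^(−nkτ) = 1 − e^(−6 × 0.02173 × 25.0) = 1 − e^(−3.259) = 1 − 0.03841 ≈ 0.962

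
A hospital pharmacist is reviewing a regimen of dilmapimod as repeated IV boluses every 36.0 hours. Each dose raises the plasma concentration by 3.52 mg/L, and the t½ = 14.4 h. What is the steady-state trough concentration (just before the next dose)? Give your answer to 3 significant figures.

0.756 mg/L

k = ln 2 / 14.4 = 0.04814 h⁻¹
Fraction remaining after one interval: e^(−kτ) = e^(−0.04814 × 36.0) = 0.1768
R = 1 / (1 − 0.1768) = 1.215
Css,max = 3.52 × 1.215 = 4.276 mg/L
Css,min = Css,max × e^(−kτ) = 4.276 × 0.1768 ≈ 0.756 mg/L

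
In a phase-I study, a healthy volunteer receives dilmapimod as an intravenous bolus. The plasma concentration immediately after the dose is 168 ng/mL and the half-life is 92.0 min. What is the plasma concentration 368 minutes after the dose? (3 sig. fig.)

10.5 ng/mL

k = ln 2 / 92.0 = 0.007534 min⁻¹
C(t) = C₀ e^(−kt) = 168 × e^(−0.007534 × 368) = 168 × e^(−2.773) = 168 × 0.06250 ≈ 10.5 ng/mL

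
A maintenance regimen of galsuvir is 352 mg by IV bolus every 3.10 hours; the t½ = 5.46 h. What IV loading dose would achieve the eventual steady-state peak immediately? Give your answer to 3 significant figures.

k = ln 2 / 5.46 = 0.1270 h⁻¹
Accumulation ratio R = 1 / (1 − e^(−kτ)) = 1 / (1 − e^(−0.1270×3.10)) = 1 / (1 − 0.6747) = 3.074
Loading dose = maintenance dose × R = 352 × 3.074 ≈ 1080 mg

1080 mg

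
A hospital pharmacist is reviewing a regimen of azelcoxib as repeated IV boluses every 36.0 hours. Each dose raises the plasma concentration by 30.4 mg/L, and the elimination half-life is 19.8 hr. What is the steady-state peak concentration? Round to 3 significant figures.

k = ln 2 / 19.8 = 0.03501 hr⁻¹
Fraction remaining after one interval: e^(−kτ) = e^(−0.03501 × 36.0) = 0.2836
R = 1 / (1 − 0.2836) = 1.396
Css,max = 30.4 × 1.396 ≈ 42.4 mg/L

42.4 mg/L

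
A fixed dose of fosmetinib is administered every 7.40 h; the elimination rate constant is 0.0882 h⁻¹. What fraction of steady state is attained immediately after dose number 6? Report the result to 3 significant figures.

f_n = 1 − e^(−nkτ) = 1 − e^(−6 × 0.08820 × 7.40) = 1 − e^(−3.916) = 1 − 0.01992 ≈ 0.980

0.980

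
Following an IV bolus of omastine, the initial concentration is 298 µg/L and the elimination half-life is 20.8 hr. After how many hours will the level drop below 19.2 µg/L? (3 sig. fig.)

k = ln 2 / 20.8 = 0.03332 hr⁻¹
C(t) = C₀ e^(−kt)  ⇒  t = ln(C₀/C) / k
t = ln(298/19.2) / 0.03332 = 2.742 / 0.03332 ≈ 82.3 hours

82.3 hours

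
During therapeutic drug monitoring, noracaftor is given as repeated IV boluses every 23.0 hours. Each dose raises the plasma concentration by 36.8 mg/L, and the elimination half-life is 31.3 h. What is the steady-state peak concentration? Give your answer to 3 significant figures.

k = ln 2 / 31.3 = 0.02215 h⁻¹
Fraction remaining after one interval: e^(−kτ) = e^(−0.02215 × 23.0) = 0.6009
R = 1 / (1 − 0.6009) = 2.506
Css,max = 36.8 × 2.506 ≈ 92.2 mg/L

92.2 mg/L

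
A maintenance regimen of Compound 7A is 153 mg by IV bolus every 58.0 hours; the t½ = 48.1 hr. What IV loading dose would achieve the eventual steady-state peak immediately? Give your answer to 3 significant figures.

270 mg

k = ln 2 / 48.1 = 0.01441 hr⁻¹
Accumulation ratio R = 1 / (1 − e^(−kτ)) = 1 / (1 − e^(−0.01441×58.0)) = 1 / (1 − 0.4335) = 1.765
Loading dose = maintenance dose × R = 153 × 1.765 ≈ 270 mg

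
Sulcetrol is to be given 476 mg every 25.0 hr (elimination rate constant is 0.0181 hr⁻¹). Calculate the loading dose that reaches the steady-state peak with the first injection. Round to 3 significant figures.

1310 mg

Accumulation ratio R = 1 / (1 − e^(−kτ)) = 1 / (1 − e^(−0.01810×25.0)) = 1 / (1 − 0.6360) = 2.748
Loading dose = maintenance dose × R = 476 × 2.748 ≈ 1310 mg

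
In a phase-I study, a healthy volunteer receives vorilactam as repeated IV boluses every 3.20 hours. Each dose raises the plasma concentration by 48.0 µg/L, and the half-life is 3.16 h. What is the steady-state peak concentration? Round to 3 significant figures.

95.2 µg/L

k = ln 2 / 3.16 = 0.2194 h⁻¹
Fraction remaining after one interval: e^(−kτ) = e^(−0.2194 × 3.20) = 0.4956
R = 1 / (1 − 0.4956) = 1.983
Css,max = 48.0 × 1.983 ≈ 95.2 µg/L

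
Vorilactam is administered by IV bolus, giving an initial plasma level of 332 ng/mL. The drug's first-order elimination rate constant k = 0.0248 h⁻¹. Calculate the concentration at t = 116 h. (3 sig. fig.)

18.7 ng/mL

C(t) = C₀ e^(−kt) = 332 × e^(−0.02480 × 116) = 332 × e^(−2.877) = 332 × 0.05631 ≈ 18.7 ng/mL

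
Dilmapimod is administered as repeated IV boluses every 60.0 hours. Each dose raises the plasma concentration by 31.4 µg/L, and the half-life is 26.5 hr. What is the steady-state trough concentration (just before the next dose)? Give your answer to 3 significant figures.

k = ln 2 / 26.5 = 0.02616 hr⁻¹
Fraction remaining after one interval: e^(−kτ) = e^(−0.02616 × 60.0) = 0.2082
R = 1 / (1 − 0.2082) = 1.263
Css,max = 31.4 × 1.263 = 39.66 µg/L
Css,min = Css,max × e^(−kτ) = 39.66 × 0.2082 ≈ 8.26 µg/L

8.26 µg/L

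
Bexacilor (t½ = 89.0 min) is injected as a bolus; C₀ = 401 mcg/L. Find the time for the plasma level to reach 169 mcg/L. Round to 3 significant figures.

k = ln 2 / 89.0 = 0.007788 min⁻¹
C(t) = C₀ e^(−kt)  ⇒  t = ln(C₀/C) / k
t = ln(401/169) / 0.007788 = 0.8641 / 0.007788 ≈ 111 minutes

111 minutes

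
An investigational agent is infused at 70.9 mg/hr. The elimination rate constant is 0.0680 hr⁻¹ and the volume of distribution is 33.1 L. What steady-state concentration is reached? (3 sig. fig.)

CL = k · V = 0.0680 × 33.1 = 2.251 L/hr
Css = rate / CL = 70.9 / 2.251 ≈ 31.5 mg/L

31.5 mg/L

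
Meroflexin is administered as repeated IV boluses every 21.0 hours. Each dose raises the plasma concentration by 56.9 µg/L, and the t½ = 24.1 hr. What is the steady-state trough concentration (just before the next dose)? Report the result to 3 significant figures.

k = ln 2 / 24.1 = 0.02876 hr⁻¹
Fraction remaining after one interval: e^(−kτ) = e^(−0.02876 × 21.0) = 0.5466
R = 1 / (1 − 0.5466) = 2.206
Css,max = 56.9 × 2.206 = 125.5 µg/L
Css,min = Css,max × e^(−kτ) = 125.5 × 0.5466 ≈ 68.6 µg/L

68.6 µg/L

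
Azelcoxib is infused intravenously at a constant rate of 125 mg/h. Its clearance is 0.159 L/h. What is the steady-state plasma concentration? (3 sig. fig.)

Css = infusion rate / CL = 125 / 0.159 ≈ 786 mg/L

786 mg/L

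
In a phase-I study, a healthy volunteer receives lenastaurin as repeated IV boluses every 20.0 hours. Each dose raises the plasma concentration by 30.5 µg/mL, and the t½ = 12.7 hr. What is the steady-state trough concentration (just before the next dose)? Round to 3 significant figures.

15.4 µg/mL

k = ln 2 / 12.7 = 0.05458 hr⁻¹
Fraction remaining after one interval: e^(−kτ) = e^(−0.05458 × 20.0) = 0.3357
R = 1 / (1 − 0.3357) = 1.505
Css,max = 30.5 × 1.505 = 45.91 µg/mL
Css,min = Css,max × e^(−kτ) = 45.91 × 0.3357 ≈ 15.4 µg/mL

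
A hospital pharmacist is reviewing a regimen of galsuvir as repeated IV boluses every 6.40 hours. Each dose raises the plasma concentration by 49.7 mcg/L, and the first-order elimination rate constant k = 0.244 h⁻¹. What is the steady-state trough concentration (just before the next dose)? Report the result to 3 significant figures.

13.2 mcg/L

Fraction remaining after one interval: e^(−kτ) = e^(−0.2440 × 6.40) = 0.2098
R = 1 / (1 − 0.2098) = 1.266
Css,max = 49.7 × 1.266 = 62.90 mcg/L
Css,min = Css,max × e^(−kτ) = 62.90 × 0.2098 ≈ 13.2 mcg/L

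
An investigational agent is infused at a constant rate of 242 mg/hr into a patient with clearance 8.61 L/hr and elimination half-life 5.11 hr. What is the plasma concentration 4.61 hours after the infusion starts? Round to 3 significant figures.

Css = rate / CL = 242 / 8.61 = 28.11 µg/mL
k = ln 2 / 5.11 = 0.1356 hr⁻¹
C(t) = Css (1 − e^(−kt)) = 28.11 × (1 − e^(−0.6253)) = 28.11 × 0.4649 ≈ 13.1 µg/mL

13.1 µg/mL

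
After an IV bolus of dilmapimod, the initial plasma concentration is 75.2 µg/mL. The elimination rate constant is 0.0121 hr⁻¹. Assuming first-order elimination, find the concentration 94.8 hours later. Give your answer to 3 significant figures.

C(t) = C₀ e^(−kt) = 75.2 × e^(−0.01210 × 94.8) = 75.2 × e^(−1.147) = 75.2 × 0.3176 ≈ 23.9 µg/mL

23.9 µg/mL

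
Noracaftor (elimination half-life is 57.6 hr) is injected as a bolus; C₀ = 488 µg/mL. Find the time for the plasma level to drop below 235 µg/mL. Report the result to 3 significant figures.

60.7 hours

k = ln 2 / 57.6 = 0.01203 hr⁻¹
C(t) = C₀ e^(−kt)  ⇒  t = ln(C₀/C) / k
t = ln(488/235) / 0.01203 = 0.7307 / 0.01203 ≈ 60.7 hours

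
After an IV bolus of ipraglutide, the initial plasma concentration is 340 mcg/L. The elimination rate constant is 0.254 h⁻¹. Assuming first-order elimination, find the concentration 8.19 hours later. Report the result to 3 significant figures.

C(t) = C₀ e^(−kt) = 340 × e^(−0.2540 × 8.19) = 340 × e^(−2.080) = 340 × 0.1249 ≈ 42.5 mcg/L

42.5 mcg/L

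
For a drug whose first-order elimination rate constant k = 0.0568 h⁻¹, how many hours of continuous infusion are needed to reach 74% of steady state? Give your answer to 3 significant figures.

23.7 hours

f = 1 − e^(−kt)  ⇒  t = −ln(1 − f) / k
t = −ln(1 − 0.74) / 0.05680 = 1.347 / 0.05680 ≈ 23.7 hours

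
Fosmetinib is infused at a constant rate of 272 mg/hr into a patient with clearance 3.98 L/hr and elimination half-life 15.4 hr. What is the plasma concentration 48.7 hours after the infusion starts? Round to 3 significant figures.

Css = rate / CL = 272 / 3.98 = 68.34 mg/L
k = ln 2 / 15.4 = 0.04501 hr⁻¹
C(t) = Css (1 − e^(−kt)) = 68.34 × (1 − e^(−2.192)) = 68.34 × 0.8883 ≈ 60.7 mg/L

60.7 mg/L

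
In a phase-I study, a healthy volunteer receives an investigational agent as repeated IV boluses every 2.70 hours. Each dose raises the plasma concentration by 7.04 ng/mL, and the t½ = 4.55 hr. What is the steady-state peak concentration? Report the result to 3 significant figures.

k = ln 2 / 4.55 = 0.1523 hr⁻¹
Fraction remaining after one interval: e^(−kτ) = e^(−0.1523 × 2.70) = 0.6628
R = 1 / (1 − 0.6628) = 2.965
Css,max = 7.04 × 2.965 ≈ 20.9 ng/mL

20.9 ng/mL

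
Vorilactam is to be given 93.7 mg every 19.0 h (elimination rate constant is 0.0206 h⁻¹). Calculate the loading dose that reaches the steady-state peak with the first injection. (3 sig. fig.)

289 mg

Accumulation ratio R = 1 / (1 − e^(−kτ)) = 1 / (1 − e^(−0.02060×19.0)) = 1 / (1 − 0.6761) = 3.087
Loading dose = maintenance dose × R = 93.7 × 3.087 ≈ 289 mg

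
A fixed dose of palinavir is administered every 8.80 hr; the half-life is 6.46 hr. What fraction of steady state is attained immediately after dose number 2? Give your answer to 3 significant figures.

k = ln 2 / 6.46 = 0.1073 hr⁻¹
f_n = 1 − e^(−nkτ) = 1 − e^(−2 × 0.1073 × 8.80) = 1 − e^(−1.888) = 1 − 0.1513 ≈ 0.849

0.849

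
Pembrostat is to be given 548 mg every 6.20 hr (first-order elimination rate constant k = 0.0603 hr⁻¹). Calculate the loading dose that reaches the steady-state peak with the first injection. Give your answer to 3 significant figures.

1760 mg

Accumulation ratio R = 1 / (1 − e^(−kτ)) = 1 / (1 − e^(−0.06030×6.20)) = 1 / (1 − 0.6881) = 3.206
Loading dose = maintenance dose × R = 548 × 3.206 ≈ 1760 mg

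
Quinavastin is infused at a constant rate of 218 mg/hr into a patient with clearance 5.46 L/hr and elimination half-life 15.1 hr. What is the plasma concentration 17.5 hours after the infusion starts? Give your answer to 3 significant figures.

22.0 µg/mL

Css = rate / CL = 218 / 5.46 = 39.93 µg/mL
k = ln 2 / 15.1 = 0.04590 hr⁻¹
C(t) = Css (1 − e^(−kt)) = 39.93 × (1 − e^(−0.8033)) = 39.93 × 0.5522 ≈ 22.0 µg/mL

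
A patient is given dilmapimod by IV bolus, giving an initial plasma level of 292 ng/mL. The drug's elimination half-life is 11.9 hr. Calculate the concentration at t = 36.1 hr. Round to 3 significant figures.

k = ln 2 / 11.9 = 0.05825 hr⁻¹
36.1 hr is 3.034 half-lives, so C = 292 × (1/2)^3.034 = 292 × 0.1221 ≈ 35.7 ng/mL

35.7 ng/mL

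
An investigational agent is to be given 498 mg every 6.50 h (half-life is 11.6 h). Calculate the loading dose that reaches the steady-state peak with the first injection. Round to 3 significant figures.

1550 mg

k = ln 2 / 11.6 = 0.05975 h⁻¹
Accumulation ratio R = 1 / (1 − e^(−kτ)) = 1 / (1 − e^(−0.05975×6.50)) = 1 / (1 − 0.6781) = 3.107
Loading dose = maintenance dose × R = 498 × 3.107 ≈ 1550 mg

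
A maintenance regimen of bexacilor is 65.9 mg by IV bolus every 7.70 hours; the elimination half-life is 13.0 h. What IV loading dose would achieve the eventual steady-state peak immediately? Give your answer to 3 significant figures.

k = ln 2 / 13.0 = 0.05332 h⁻¹
Accumulation ratio R = 1 / (1 − e^(−kτ)) = 1 / (1 − e^(−0.05332×7.70)) = 1 / (1 − 0.6633) = 2.970
Loading dose = maintenance dose × R = 65.9 × 2.970 ≈ 196 mg

196 mg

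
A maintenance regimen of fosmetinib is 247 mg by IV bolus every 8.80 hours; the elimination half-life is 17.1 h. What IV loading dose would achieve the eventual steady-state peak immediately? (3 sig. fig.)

823 mg

k = ln 2 / 17.1 = 0.04053 h⁻¹
Accumulation ratio R = 1 / (1 − e^(−kτ)) = 1 / (1 − e^(−0.04053×8.80)) = 1 / (1 − 0.7000) = 3.333
Loading dose = maintenance dose × R = 247 × 3.333 ≈ 823 mg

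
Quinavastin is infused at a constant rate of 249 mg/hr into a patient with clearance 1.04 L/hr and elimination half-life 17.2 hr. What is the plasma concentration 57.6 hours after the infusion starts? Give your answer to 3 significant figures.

216 mg/L

Css = rate / CL = 249 / 1.04 = 239.4 mg/L
k = ln 2 / 17.2 = 0.04030 hr⁻¹
C(t) = Css (1 − e^(−kt)) = 239.4 × (1 − e^(−2.321)) = 239.4 × 0.9018 ≈ 216 mg/L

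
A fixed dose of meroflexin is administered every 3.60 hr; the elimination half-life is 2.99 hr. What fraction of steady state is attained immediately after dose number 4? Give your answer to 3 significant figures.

0.965

k = ln 2 / 2.99 = 0.2318 hr⁻¹
f_n = 1 − e^(−nkτ) = 1 − e^(−4 × 0.2318 × 3.60) = 1 − e^(−3.338) = 1 − 0.03550 ≈ 0.965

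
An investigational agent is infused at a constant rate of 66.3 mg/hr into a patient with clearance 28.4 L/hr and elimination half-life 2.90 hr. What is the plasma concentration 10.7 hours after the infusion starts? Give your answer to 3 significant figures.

2.15 mg/L

Css = rate / CL = 66.3 / 28.4 = 2.335 mg/L
k = ln 2 / 2.90 = 0.2390 hr⁻¹
C(t) = Css (1 − e^(−kt)) = 2.335 × (1 − e^(−2.557)) = 2.335 × 0.9225 ≈ 2.15 mg/L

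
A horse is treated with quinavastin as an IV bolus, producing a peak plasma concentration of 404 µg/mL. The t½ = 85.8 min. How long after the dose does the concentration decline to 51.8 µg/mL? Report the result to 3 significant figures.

k = ln 2 / 85.8 = 0.008079 min⁻¹
C(t) = C₀ e^(−kt)  ⇒  t = ln(C₀/C) / k
t = ln(404/51.8) / 0.008079 = 2.054 / 0.008079 ≈ 254 minutes

254 minutes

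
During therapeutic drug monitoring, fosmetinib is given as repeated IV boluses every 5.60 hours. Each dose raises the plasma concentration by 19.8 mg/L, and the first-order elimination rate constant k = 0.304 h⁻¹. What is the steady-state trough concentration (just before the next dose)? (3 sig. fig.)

4.41 mg/L

Fraction remaining after one interval: e^(−kτ) = e^(−0.3040 × 5.60) = 0.1822
R = 1 / (1 − 0.1822) = 1.223
Css,max = 19.8 × 1.223 = 24.21 mg/L
Css,min = Css,max × e^(−kτ) = 24.21 × 0.1822 ≈ 4.41 mg/L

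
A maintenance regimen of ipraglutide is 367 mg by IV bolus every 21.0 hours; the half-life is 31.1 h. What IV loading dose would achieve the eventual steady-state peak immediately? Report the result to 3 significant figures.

k = ln 2 / 31.1 = 0.02229 h⁻¹
Accumulation ratio R = 1 / (1 − e^(−kτ)) = 1 / (1 − e^(−0.02229×21.0)) = 1 / (1 − 0.6262) = 2.675
Loading dose = maintenance dose × R = 367 × 2.675 ≈ 982 mg

982 mg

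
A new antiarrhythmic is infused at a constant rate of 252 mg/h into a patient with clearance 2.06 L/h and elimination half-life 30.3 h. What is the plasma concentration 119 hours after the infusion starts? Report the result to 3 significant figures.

114 mg/L

Css = rate / CL = 252 / 2.06 = 122.3 mg/L
k = ln 2 / 30.3 = 0.02288 h⁻¹
C(t) = Css (1 − e^(−kt)) = 122.3 × (1 − e^(−2.722)) = 122.3 × 0.9343 ≈ 114 mg/L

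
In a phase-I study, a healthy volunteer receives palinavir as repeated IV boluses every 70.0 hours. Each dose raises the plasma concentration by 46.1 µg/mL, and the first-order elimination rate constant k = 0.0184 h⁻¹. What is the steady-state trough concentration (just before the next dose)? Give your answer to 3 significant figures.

17.6 µg/mL

Fraction remaining after one interval: e^(−kτ) = e^(−0.01840 × 70.0) = 0.2758
R = 1 / (1 − 0.2758) = 1.381
Css,max = 46.1 × 1.381 = 63.66 µg/mL
Css,min = Css,max × e^(−kτ) = 63.66 × 0.2758 ≈ 17.6 µg/mL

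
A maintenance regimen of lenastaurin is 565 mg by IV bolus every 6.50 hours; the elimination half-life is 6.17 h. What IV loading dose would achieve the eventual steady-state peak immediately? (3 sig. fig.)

1090 mg

k = ln 2 / 6.17 = 0.1123 h⁻¹
Accumulation ratio R = 1 / (1 − e^(−kτ)) = 1 / (1 − e^(−0.1123×6.50)) = 1 / (1 − 0.4818) = 1.930
Loading dose = maintenance dose × R = 565 × 1.930 ≈ 1090 mg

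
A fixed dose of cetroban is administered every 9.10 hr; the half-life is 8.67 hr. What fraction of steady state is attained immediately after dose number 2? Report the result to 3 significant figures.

k = ln 2 / 8.67 = 0.07995 hr⁻¹
f_n = 1 − e^(−nkτ) = 1 − e^(−2 × 0.07995 × 9.10) = 1 − e^(−1.455) = 1 − 0.2334 ≈ 0.767

0.767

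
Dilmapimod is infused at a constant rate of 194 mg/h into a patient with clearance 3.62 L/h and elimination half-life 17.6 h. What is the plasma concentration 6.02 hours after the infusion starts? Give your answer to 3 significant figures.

11.3 mg/L

Css = rate / CL = 194 / 3.62 = 53.59 mg/L
k = ln 2 / 17.6 = 0.03938 h⁻¹
C(t) = Css (1 − e^(−kt)) = 53.59 × (1 − e^(−0.2371)) = 53.59 × 0.2111 ≈ 11.3 mg/L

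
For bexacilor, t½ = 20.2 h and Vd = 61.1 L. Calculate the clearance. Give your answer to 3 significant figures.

k = ln 2 / t½ = ln 2 / 20.2 = 0.03431 h⁻¹
CL = k · V = 0.03431 × 61.1 ≈ 2.10 L/h

2.10 L/h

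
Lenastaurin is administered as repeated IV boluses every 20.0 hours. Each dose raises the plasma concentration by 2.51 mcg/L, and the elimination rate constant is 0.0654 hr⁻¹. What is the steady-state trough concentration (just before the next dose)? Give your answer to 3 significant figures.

0.930 mcg/L

Fraction remaining after one interval: e^(−kτ) = e^(−0.06540 × 20.0) = 0.2704
R = 1 / (1 − 0.2704) = 1.371
Css,max = 2.51 × 1.371 = 3.440 mcg/L
Css,min = Css,max × e^(−kτ) = 3.440 × 0.2704 ≈ 0.930 mcg/L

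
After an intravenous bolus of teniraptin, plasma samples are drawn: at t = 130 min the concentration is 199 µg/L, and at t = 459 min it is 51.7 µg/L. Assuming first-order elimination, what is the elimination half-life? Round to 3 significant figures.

k = ln(C₁/C₂) / (t₂ − t₁) = ln(199/51.7) / (459 − 130)
  = 1.348 / 329.0 = 0.004097 min⁻¹
t½ = ln 2 / k = ln 2 / 0.004097 ≈ 169 minutes

169 minutes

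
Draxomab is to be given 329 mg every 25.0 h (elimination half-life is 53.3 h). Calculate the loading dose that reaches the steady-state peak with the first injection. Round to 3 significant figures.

1190 mg

k = ln 2 / 53.3 = 0.01300 h⁻¹
Accumulation ratio R = 1 / (1 − e^(−kτ)) = 1 / (1 − e^(−0.01300×25.0)) = 1 / (1 − 0.7224) = 3.603
Loading dose = maintenance dose × R = 329 × 3.603 ≈ 1190 mg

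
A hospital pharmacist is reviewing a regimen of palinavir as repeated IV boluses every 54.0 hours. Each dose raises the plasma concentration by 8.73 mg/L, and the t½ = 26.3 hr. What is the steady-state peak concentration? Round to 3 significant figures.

11.5 mg/L

k = ln 2 / 26.3 = 0.02636 hr⁻¹
Fraction remaining after one interval: e^(−kτ) = e^(−0.02636 × 54.0) = 0.2409
R = 1 / (1 − 0.2409) = 1.317
Css,max = 8.73 × 1.317 ≈ 11.5 mg/L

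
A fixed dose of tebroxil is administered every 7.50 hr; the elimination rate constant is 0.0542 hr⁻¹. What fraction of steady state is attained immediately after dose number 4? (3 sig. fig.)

0.803

f_n = 1 − e^(−nkτ) = 1 − e^(−4 × 0.05420 × 7.50) = 1 − e^(−1.626) = 1 − 0.1967 ≈ 0.803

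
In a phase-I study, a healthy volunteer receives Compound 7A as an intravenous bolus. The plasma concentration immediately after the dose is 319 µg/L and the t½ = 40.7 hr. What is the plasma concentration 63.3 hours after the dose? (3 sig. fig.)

109 µg/L

k = ln 2 / 40.7 = 0.01703 hr⁻¹
C(t) = C₀ e^(−kt) = 319 × e^(−0.01703 × 63.3) = 319 × e^(−1.078) = 319 × 0.3403 ≈ 109 µg/L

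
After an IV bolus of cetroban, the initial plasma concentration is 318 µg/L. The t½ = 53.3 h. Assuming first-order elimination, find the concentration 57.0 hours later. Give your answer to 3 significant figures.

152 µg/L

k = ln 2 / 53.3 = 0.01300 h⁻¹
57.0 h is 1.069 half-lives, so C = 318 × (1/2)^1.069 = 318 × 0.4765 ≈ 152 µg/L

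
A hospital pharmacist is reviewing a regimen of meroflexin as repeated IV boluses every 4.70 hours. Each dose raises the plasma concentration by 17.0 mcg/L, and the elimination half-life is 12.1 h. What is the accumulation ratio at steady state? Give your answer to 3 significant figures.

4.24

k = ln 2 / 12.1 = 0.05728 h⁻¹
Fraction remaining after one interval: e^(−kτ) = e^(−0.05728 × 4.70) = 0.7640
R = 1 / (1 − 0.7640) = 1 / 0.2360 ≈ 4.24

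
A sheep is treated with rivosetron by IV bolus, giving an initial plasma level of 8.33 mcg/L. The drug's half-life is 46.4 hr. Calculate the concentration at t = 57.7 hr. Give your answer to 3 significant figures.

3.52 mcg/L

k = ln 2 / 46.4 = 0.01494 hr⁻¹
C(t) = C₀ e^(−kt) = 8.33 × e^(−0.01494 × 57.7) = 8.33 × e^(−0.8620) = 8.33 × 0.4223 ≈ 3.52 mcg/L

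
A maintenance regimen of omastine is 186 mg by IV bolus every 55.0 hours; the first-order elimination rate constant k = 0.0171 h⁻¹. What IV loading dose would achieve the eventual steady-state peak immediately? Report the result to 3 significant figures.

Accumulation ratio R = 1 / (1 − e^(−kτ)) = 1 / (1 − e^(−0.01710×55.0)) = 1 / (1 − 0.3904) = 1.641
Loading dose = maintenance dose × R = 186 × 1.641 ≈ 305 mg

305 mg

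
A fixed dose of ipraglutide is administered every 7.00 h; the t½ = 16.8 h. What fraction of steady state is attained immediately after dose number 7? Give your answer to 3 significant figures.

k = ln 2 / 16.8 = 0.04126 h⁻¹
f_n = 1 − e^(−nkτ) = 1 − e^(−7 × 0.04126 × 7.00) = 1 − e^(−2.022) = 1 − 0.1324 ≈ 0.868

0.868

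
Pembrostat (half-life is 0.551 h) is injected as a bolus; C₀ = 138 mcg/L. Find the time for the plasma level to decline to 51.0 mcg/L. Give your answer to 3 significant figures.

0.791 hours

k = ln 2 / 0.551 = 1.258 h⁻¹
C(t) = C₀ e^(−kt)  ⇒  t = ln(C₀/C) / k
t = ln(138/51.0) / 1.258 = 0.9954 / 1.258 ≈ 0.791 hours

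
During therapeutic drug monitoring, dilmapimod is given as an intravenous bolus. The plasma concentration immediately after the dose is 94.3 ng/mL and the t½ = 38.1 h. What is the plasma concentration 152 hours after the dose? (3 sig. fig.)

k = ln 2 / 38.1 = 0.01819 h⁻¹
C(t) = C₀ e^(−kt) = 94.3 × e^(−0.01819 × 152) = 94.3 × e^(−2.765) = 94.3 × 0.06296 ≈ 5.94 ng/mL

5.94 ng/mL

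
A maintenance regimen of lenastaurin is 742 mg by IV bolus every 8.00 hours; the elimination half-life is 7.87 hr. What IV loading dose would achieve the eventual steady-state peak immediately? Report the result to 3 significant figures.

k = ln 2 / 7.87 = 0.08807 hr⁻¹
Accumulation ratio R = 1 / (1 − e^(−kτ)) = 1 / (1 − e^(−0.08807×8.00)) = 1 / (1 − 0.4943) = 1.977
Loading dose = maintenance dose × R = 742 × 1.977 ≈ 1470 mg

1470 mg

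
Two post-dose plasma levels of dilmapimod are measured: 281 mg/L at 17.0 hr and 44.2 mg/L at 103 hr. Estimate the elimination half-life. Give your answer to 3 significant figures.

k = ln(C₁/C₂) / (t₂ − t₁) = ln(281/44.2) / (103 − 17.0)
  = 1.850 / 86.00 = 0.02151 hr⁻¹
t½ = ln 2 / k = ln 2 / 0.02151 ≈ 32.2 hours

32.2 hours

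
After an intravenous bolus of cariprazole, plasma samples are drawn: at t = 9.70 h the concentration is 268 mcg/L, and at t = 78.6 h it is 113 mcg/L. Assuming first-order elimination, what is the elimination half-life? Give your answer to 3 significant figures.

55.3 hours

k = ln(C₁/C₂) / (t₂ − t₁) = ln(268/113) / (78.6 − 9.70)
  = 0.8636 / 68.90 = 0.01253 h⁻¹
t½ = ln 2 / k = ln 2 / 0.01253 ≈ 55.3 hours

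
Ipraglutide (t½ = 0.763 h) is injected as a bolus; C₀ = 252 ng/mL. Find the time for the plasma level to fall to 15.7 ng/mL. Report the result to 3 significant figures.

3.06 hours

k = ln 2 / 0.763 = 0.9084 h⁻¹
C(t) = C₀ e^(−kt)  ⇒  t = ln(C₀/C) / k
t = ln(252/15.7) / 0.9084 = 2.776 / 0.9084 ≈ 3.06 hours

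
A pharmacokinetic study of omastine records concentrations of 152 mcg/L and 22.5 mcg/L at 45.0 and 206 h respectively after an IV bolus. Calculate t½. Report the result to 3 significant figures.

58.4 hours

k = ln(C₁/C₂) / (t₂ − t₁) = ln(152/22.5) / (206 − 45.0)
  = 1.910 / 161.0 = 0.01187 h⁻¹
t½ = ln 2 / k = ln 2 / 0.01187 ≈ 58.4 hours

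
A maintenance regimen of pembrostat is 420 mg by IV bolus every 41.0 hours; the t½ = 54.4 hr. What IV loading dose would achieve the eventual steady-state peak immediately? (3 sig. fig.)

1030 mg

k = ln 2 / 54.4 = 0.01274 hr⁻¹
Accumulation ratio R = 1 / (1 − e^(−kτ)) = 1 / (1 − e^(−0.01274×41.0)) = 1 / (1 − 0.5931) = 2.458
Loading dose = maintenance dose × R = 420 × 2.458 ≈ 1030 mg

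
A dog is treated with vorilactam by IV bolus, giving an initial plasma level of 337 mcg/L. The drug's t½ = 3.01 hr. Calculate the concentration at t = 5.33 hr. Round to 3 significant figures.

k = ln 2 / 3.01 = 0.2303 hr⁻¹
5.33 hr is 1.771 half-lives, so C = 337 × (1/2)^1.771 = 337 × 0.2931 ≈ 98.8 mcg/L

98.8 mcg/L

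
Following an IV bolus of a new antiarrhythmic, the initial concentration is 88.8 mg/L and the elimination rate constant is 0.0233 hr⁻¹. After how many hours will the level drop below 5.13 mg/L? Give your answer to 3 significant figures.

122 hours

C(t) = C₀ e^(−kt)  ⇒  t = ln(C₀/C) / k
t = ln(88.8/5.13) / 0.02330 = 2.851 / 0.02330 ≈ 122 hours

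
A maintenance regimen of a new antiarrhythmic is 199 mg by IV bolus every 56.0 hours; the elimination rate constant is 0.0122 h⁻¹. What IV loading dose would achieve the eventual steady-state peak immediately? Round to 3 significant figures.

402 mg

Accumulation ratio R = 1 / (1 − e^(−kτ)) = 1 / (1 − e^(−0.01220×56.0)) = 1 / (1 − 0.5050) = 2.020
Loading dose = maintenance dose × R = 199 × 2.020 ≈ 402 mg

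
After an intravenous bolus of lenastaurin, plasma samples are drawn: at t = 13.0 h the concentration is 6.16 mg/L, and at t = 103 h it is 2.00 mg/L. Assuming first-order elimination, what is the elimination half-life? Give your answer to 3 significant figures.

55.5 hours

k = ln(C₁/C₂) / (t₂ − t₁) = ln(6.16/2.00) / (103 − 13.0)
  = 1.125 / 90.00 = 0.01250 h⁻¹
t½ = ln 2 / k = ln 2 / 0.01250 ≈ 55.5 hours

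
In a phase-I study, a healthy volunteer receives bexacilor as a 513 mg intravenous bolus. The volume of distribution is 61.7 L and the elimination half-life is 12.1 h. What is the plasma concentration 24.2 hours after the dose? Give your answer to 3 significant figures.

C₀ = dose / V = 513 / 61.7 = 8.314 µg/mL
k = ln 2 / 12.1 = 0.05728 h⁻¹
C(t) = C₀ e^(−kt) = 8.314 × e^(−0.05728 × 24.2) = 8.314 × e^(−1.386) = 8.314 × 0.2500 ≈ 2.08 µg/mL

2.08 µg/mL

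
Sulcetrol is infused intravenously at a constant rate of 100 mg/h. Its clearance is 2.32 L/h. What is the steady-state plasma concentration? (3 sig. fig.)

43.1 µg/mL

Css = infusion rate / CL = 100 / 2.32 ≈ 43.1 µg/mL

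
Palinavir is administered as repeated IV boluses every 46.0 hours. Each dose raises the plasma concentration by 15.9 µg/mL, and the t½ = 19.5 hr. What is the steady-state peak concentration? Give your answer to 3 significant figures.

k = ln 2 / 19.5 = 0.03555 hr⁻¹
Fraction remaining after one interval: e^(−kτ) = e^(−0.03555 × 46.0) = 0.1949
R = 1 / (1 − 0.1949) = 1.242
Css,max = 15.9 × 1.242 ≈ 19.7 µg/mL

19.7 µg/mL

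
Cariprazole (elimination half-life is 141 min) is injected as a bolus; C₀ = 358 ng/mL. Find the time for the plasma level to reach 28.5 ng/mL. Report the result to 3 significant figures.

515 minutes

k = ln 2 / 141 = 0.004916 min⁻¹
C(t) = C₀ e^(−kt)  ⇒  t = ln(C₀/C) / k
t = ln(358/28.5) / 0.004916 = 2.531 / 0.004916 ≈ 515 minutes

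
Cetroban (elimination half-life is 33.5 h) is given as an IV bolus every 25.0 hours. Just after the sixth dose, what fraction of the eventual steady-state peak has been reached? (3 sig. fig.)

0.955

k = ln 2 / 33.5 = 0.02069 h⁻¹
f_n = 1 − e^(−nkτ) = 1 − e^(−6 × 0.02069 × 25.0) = 1 − e^(−3.104) = 1 − 0.04489 ≈ 0.955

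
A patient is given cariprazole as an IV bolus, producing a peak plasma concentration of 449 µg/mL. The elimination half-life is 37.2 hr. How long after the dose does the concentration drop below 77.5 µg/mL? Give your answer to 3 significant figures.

k = ln 2 / 37.2 = 0.01863 hr⁻¹
C(t) = C₀ e^(−kt)  ⇒  t = ln(C₀/C) / k
t = ln(449/77.5) / 0.01863 = 1.757 / 0.01863 ≈ 94.3 hours

94.3 hours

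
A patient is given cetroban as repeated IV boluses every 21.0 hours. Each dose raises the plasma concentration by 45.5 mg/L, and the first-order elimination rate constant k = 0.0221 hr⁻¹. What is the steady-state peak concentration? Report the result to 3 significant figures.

123 mg/L

Fraction remaining after one interval: e^(−kτ) = e^(−0.02210 × 21.0) = 0.6287
R = 1 / (1 − 0.6287) = 2.693
Css,max = 45.5 × 2.693 ≈ 123 mg/L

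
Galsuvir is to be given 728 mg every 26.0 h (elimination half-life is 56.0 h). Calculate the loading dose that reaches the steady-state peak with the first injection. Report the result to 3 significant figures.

k = ln 2 / 56.0 = 0.01238 h⁻¹
Accumulation ratio R = 1 / (1 − e^(−kτ)) = 1 / (1 − e^(−0.01238×26.0)) = 1 / (1 − 0.7248) = 3.634
Loading dose = maintenance dose × R = 728 × 3.634 ≈ 2650 mg

2650 mg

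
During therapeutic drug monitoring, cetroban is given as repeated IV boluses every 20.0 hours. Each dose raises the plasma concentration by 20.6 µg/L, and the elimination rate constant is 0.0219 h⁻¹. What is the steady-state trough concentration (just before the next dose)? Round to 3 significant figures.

37.5 µg/L

Fraction remaining after one interval: e^(−kτ) = e^(−0.02190 × 20.0) = 0.6453
R = 1 / (1 − 0.6453) = 2.819
Css,max = 20.6 × 2.819 = 58.08 µg/L
Css,min = Css,max × e^(−kτ) = 58.08 × 0.6453 ≈ 37.5 µg/L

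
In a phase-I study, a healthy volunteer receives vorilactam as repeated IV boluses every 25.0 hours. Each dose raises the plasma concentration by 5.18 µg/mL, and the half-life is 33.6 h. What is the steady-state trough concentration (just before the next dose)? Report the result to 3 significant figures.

7.68 µg/mL

k = ln 2 / 33.6 = 0.02063 h⁻¹
Fraction remaining after one interval: e^(−kτ) = e^(−0.02063 × 25.0) = 0.5971
R = 1 / (1 − 0.5971) = 2.482
Css,max = 5.18 × 2.482 = 12.86 µg/mL
Css,min = Css,max × e^(−kτ) = 12.86 × 0.5971 ≈ 7.68 µg/mL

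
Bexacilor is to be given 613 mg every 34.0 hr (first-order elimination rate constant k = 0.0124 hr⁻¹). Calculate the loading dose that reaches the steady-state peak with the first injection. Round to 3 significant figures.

1780 mg

Accumulation ratio R = 1 / (1 − e^(−kτ)) = 1 / (1 − e^(−0.01240×34.0)) = 1 / (1 − 0.6560) = 2.907
Loading dose = maintenance dose × R = 613 × 2.907 ≈ 1780 mg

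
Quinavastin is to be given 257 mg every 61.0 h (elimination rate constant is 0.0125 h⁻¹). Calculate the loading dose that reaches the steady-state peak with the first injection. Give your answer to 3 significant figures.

482 mg

Accumulation ratio R = 1 / (1 − e^(−kτ)) = 1 / (1 − e^(−0.01250×61.0)) = 1 / (1 − 0.4665) = 1.874
Loading dose = maintenance dose × R = 257 × 1.874 ≈ 482 mg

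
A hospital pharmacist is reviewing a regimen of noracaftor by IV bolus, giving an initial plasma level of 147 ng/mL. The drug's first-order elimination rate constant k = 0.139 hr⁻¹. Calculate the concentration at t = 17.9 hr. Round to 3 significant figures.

12.2 ng/mL

C(t) = C₀ e^(−kt) = 147 × e^(−0.1390 × 17.9) = 147 × e^(−2.488) = 147 × 0.08307 ≈ 12.2 ng/mL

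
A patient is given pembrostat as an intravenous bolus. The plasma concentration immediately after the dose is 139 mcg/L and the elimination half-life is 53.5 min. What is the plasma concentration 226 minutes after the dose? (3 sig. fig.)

k = ln 2 / 53.5 = 0.01296 min⁻¹
226 min is 4.224 half-lives, so C = 139 × (1/2)^4.224 = 139 × 0.05350 ≈ 7.44 mcg/L

7.44 mcg/L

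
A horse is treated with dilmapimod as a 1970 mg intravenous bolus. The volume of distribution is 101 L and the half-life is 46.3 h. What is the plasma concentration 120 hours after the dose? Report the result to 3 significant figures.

3.24 µg/mL

C₀ = dose / V = 1970 / 101 = 19.50 µg/mL
k = ln 2 / 46.3 = 0.01497 h⁻¹
C(t) = C₀ e^(−kt) = 19.50 × e^(−0.01497 × 120) = 19.50 × e^(−1.796) = 19.50 × 0.1659 ≈ 3.24 µg/mL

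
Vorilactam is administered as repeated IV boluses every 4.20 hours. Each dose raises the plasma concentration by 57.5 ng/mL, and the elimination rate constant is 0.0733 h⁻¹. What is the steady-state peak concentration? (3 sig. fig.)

Fraction remaining after one interval: e^(−kτ) = e^(−0.07330 × 4.20) = 0.7350
R = 1 / (1 − 0.7350) = 3.774
Css,max = 57.5 × 3.774 ≈ 217 ng/mL

217 ng/mL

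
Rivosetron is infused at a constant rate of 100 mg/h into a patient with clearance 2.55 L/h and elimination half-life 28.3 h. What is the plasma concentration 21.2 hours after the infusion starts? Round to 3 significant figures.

15.9 mg/L

Css = rate / CL = 100 / 2.55 = 39.22 mg/L
k = ln 2 / 28.3 = 0.02449 h⁻¹
C(t) = Css (1 − e^(−kt)) = 39.22 × (1 − e^(−0.5192)) = 39.22 × 0.4050 ≈ 15.9 mg/L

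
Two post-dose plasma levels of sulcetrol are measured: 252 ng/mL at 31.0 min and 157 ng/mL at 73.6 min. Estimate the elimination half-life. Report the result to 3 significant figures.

62.4 minutes

k = ln(C₁/C₂) / (t₂ − t₁) = ln(252/157) / (73.6 − 31.0)
  = 0.4732 / 42.60 = 0.01111 min⁻¹
t½ = ln 2 / k = ln 2 / 0.01111 ≈ 62.4 minutes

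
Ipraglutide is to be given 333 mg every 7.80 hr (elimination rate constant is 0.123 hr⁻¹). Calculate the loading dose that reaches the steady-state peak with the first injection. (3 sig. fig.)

540 mg

Accumulation ratio R = 1 / (1 − e^(−kτ)) = 1 / (1 − e^(−0.1230×7.80)) = 1 / (1 − 0.3831) = 1.621
Loading dose = maintenance dose × R = 333 × 1.621 ≈ 540 mg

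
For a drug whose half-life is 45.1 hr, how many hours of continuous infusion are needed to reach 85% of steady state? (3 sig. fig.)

k = ln 2 / 45.1 = 0.01537 hr⁻¹
f = 1 − e^(−kt)  ⇒  t = −ln(1 − f) / k
t = −ln(1 − 0.85) / 0.01537 = 1.897 / 0.01537 ≈ 123 hours

123 hours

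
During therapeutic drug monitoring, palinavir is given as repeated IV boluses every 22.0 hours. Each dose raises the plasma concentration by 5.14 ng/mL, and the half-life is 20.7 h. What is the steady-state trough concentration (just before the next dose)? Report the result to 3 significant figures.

4.72 ng/mL

k = ln 2 / 20.7 = 0.03349 h⁻¹
Fraction remaining after one interval: e^(−kτ) = e^(−0.03349 × 22.0) = 0.4787
R = 1 / (1 − 0.4787) = 1.918
Css,max = 5.14 × 1.918 = 9.860 ng/mL
Css,min = Css,max × e^(−kτ) = 9.860 × 0.4787 ≈ 4.72 ng/mL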